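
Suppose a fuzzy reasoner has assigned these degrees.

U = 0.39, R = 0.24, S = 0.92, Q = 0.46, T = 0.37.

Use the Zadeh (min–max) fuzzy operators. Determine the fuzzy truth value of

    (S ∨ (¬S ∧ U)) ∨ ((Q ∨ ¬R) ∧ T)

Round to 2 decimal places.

¬S = 1 − 0.92 = 0.08
¬S ∧ U = min(a, b) on (0.08, 0.39) = 0.08
S ∨ (¬S ∧ U) = max(a, b) on (0.92, 0.08) = 0.92
¬R = 1 − 0.24 = 0.76
Q ∨ ¬R = max(a, b) on (0.46, 0.76) = 0.76
(Q ∨ ¬R) ∧ T = min(a, b) on (0.76, 0.37) = 0.37
(S ∨ (¬S ∧ U)) ∨ ((Q ∨ ¬R) ∧ T) = max(a, b) on (0.92, 0.37) = 0.92

0.92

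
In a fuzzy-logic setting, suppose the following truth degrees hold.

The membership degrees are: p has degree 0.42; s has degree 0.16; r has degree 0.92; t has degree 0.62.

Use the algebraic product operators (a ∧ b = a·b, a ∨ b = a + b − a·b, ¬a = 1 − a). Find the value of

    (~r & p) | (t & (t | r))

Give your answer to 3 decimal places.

~r = 1 − 0.9200 = 0.0800
~r & p = a·b on (0.0800, 0.4200) = 0.0336
t | r = a + b − a·b on (0.6200, 0.9200) = 0.9696
t & (t | r) = a·b on (0.6200, 0.9696) = 0.6012
(~r & p) | (t & (t | r)) = a + b − a·b on (0.0336, 0.6012) = 0.6146

0.615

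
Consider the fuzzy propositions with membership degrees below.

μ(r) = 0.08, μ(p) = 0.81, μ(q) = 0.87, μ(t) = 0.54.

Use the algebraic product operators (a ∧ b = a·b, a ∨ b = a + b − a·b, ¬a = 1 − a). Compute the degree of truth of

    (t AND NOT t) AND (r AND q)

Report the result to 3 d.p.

0.017

NOT t = 1 − 0.5400 = 0.4600
t AND NOT t = a·b on (0.5400, 0.4600) = 0.2484
r AND q = a·b on (0.0800, 0.8700) = 0.0696
(t AND NOT t) AND (r AND q) = a·b on (0.2484, 0.0696) = 0.0173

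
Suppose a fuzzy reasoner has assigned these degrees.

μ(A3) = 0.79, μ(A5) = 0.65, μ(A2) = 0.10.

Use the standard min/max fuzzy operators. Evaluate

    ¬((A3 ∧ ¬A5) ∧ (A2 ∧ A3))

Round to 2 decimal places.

0.90

¬A5 = 1 − 0.65 = 0.35
A3 ∧ ¬A5 = min(a, b) on (0.79, 0.35) = 0.35
A2 ∧ A3 = min(a, b) on (0.10, 0.79) = 0.10
(A3 ∧ ¬A5) ∧ (A2 ∧ A3) = min(a, b) on (0.35, 0.10) = 0.10
¬((A3 ∧ ¬A5) ∧ (A2 ∧ A3)) = 1 − 0.10 = 0.90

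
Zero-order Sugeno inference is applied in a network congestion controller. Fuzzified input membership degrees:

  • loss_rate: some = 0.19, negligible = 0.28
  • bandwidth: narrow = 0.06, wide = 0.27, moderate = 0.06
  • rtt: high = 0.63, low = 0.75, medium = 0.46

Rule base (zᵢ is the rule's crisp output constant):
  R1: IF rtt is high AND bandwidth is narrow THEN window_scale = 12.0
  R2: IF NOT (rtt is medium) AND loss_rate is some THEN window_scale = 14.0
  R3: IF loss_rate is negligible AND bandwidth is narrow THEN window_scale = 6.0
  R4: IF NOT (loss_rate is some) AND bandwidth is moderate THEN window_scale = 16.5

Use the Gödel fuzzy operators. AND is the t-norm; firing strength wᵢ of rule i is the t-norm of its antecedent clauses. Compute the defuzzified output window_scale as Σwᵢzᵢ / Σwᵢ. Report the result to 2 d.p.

12.78

R1 (z=12.0): high=0.63, narrow=0.06; AND[min(a, b)] → w = 0.06
R2 (z=14.0): ¬medium=1−0.46=0.54, some=0.19; AND[min(a, b)] → w = 0.19
R3 (z=6.0): negligible=0.28, narrow=0.06; AND[min(a, b)] → w = 0.06
R4 (z=16.5): ¬some=1−0.19=0.81, moderate=0.06; AND[min(a, b)] → w = 0.06
Weighted average = (0.06·12.0 + 0.19·14.0 + 0.06·6.0 + 0.06·16.5) / (0.06 + 0.19 + 0.06 + 0.06)
  = 4.7300 / 0.3700 = 12.78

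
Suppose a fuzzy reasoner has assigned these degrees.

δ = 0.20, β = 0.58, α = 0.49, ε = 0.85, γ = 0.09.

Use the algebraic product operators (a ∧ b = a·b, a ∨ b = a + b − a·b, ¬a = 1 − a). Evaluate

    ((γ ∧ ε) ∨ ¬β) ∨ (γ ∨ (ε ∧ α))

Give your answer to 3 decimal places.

0.716

γ ∧ ε = a·b on (0.0900, 0.8500) = 0.0765
¬β = 1 − 0.5800 = 0.4200
(γ ∧ ε) ∨ ¬β = a + b − a·b on (0.0765, 0.4200) = 0.4644
ε ∧ α = a·b on (0.8500, 0.4900) = 0.4165
γ ∨ (ε ∧ α) = a + b − a·b on (0.0900, 0.4165) = 0.4690
((γ ∧ ε) ∨ ¬β) ∨ (γ ∨ (ε ∧ α)) = a + b − a·b on (0.4644, 0.4690) = 0.7156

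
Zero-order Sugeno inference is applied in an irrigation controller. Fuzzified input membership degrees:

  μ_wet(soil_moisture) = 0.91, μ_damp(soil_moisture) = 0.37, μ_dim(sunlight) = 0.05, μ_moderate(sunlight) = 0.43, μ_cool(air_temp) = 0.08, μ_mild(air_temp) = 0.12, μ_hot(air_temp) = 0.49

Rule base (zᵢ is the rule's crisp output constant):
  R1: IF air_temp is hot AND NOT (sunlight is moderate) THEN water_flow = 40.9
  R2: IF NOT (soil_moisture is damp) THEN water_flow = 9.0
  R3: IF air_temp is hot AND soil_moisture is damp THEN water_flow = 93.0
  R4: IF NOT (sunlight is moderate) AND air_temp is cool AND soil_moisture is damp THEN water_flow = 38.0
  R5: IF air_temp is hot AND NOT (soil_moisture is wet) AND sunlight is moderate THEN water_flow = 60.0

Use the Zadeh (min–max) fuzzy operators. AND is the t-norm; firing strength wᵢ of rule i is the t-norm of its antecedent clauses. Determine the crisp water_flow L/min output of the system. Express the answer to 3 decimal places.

R1 (z=40.9): hot=0.49, ¬moderate=1−0.43=0.57; AND[min(a, b)] → w = 0.49
R2 (z=9.0): ¬damp=1−0.37=0.63 → w = 0.63
R3 (z=93.0): hot=0.49, damp=0.37; AND[min(a, b)] → w = 0.37
R4 (z=38.0): ¬moderate=1−0.43=0.57, cool=0.08, damp=0.37; AND[min(a, b)] → w = 0.08
R5 (z=60.0): hot=0.49, ¬wet=1−0.91=0.09, moderate=0.43; AND[min(a, b)] → w = 0.09
Weighted average = (0.49·40.9 + 0.63·9.0 + 0.37·93.0 + 0.08·38.0 + 0.09·60.0) / (0.49 + 0.63 + 0.37 + 0.08 + 0.09)
  = 68.5610 / 1.6600 = 41.302

41.302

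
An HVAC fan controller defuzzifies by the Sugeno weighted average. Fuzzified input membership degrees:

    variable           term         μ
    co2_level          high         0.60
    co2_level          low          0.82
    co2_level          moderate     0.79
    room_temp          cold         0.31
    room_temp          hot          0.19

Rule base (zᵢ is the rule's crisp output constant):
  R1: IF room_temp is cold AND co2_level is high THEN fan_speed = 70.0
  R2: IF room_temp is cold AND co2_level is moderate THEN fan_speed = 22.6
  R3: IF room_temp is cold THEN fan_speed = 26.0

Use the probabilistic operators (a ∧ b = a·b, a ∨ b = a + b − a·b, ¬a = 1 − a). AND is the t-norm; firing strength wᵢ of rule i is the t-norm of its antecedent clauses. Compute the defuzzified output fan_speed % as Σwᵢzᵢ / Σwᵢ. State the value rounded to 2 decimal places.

35.92

R1 (z=70.0): cold=0.31, high=0.60; AND[a·b] → w = 0.1860
R2 (z=22.6): cold=0.31, moderate=0.79; AND[a·b] → w = 0.2449
R3 (z=26.0): cold=0.31 → w = 0.3100
Weighted average = (0.1860·70.0 + 0.2449·22.6 + 0.3100·26.0) / (0.1860 + 0.2449 + 0.3100)
  = 26.6147 / 0.7409 = 35.92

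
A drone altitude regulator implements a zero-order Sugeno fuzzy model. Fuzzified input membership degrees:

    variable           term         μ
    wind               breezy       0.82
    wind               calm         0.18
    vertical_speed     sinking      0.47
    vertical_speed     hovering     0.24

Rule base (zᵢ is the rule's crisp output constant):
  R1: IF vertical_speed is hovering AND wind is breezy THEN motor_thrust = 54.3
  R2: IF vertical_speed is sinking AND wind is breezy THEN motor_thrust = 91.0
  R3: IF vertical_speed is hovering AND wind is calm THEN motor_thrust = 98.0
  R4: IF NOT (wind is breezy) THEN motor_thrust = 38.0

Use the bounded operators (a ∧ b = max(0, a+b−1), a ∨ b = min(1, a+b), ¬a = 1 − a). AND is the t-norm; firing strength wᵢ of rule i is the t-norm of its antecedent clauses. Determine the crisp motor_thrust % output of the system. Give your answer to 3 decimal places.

R1 (z=54.3): hovering=0.24, breezy=0.82; AND[max(0, a+b−1)] → w = 0.06
R2 (z=91.0): sinking=0.47, breezy=0.82; AND[max(0, a+b−1)] → w = 0.29
R3 (z=98.0): hovering=0.24, calm=0.18; AND[max(0, a+b−1)] → w = 0.00
R4 (z=38.0): ¬breezy=1−0.82=0.18 → w = 0.18
Weighted average = (0.06·54.3 + 0.29·91.0 + 0.00·98.0 + 0.18·38.0) / (0.06 + 0.29 + 0.00 + 0.18)
  = 36.4880 / 0.5300 = 68.845

68.845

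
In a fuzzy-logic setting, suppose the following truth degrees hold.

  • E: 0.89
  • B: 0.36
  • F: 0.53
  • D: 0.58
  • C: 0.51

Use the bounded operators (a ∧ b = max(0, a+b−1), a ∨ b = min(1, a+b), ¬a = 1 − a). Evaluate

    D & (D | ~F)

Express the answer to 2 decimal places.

0.58

~F = 1 − 0.53 = 0.47
D | ~F = min(1, a+b) on (0.58, 0.47) = 1.00
D & (D | ~F) = max(0, a+b−1) on (0.58, 1.00) = 0.58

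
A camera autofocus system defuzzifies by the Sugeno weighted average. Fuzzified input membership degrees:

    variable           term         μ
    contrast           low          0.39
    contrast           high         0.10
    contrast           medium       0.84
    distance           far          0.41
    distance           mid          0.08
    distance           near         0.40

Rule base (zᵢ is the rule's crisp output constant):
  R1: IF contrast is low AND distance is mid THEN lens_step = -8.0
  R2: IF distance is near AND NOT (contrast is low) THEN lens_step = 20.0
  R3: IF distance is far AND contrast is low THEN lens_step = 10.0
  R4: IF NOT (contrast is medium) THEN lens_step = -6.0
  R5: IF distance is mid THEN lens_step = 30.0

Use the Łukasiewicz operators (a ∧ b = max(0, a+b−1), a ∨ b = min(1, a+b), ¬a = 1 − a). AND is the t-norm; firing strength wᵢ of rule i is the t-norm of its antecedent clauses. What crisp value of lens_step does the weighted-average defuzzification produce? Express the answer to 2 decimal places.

6.56

R1 (z=-8.0): low=0.39, mid=0.08; AND[max(0, a+b−1)] → w = 0.00
R2 (z=20.0): near=0.40, ¬low=1−0.39=0.61; AND[max(0, a+b−1)] → w = 0.01
R3 (z=10.0): far=0.41, low=0.39; AND[max(0, a+b−1)] → w = 0.00
R4 (z=-6.0): ¬medium=1−0.84=0.16 → w = 0.16
R5 (z=30.0): mid=0.08 → w = 0.08
Weighted average = (0.00·-8.0 + 0.01·20.0 + 0.00·10.0 + 0.16·-6.0 + 0.08·30.0) / (0.00 + 0.01 + 0.00 + 0.16 + 0.08)
  = 1.6400 / 0.2500 = 6.56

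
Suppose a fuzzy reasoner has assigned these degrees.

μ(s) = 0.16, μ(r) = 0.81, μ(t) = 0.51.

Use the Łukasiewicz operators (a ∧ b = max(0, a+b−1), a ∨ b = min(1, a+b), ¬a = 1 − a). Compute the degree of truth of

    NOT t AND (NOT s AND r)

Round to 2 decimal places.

NOT t = 1 − 0.51 = 0.49
NOT s = 1 − 0.16 = 0.84
NOT s AND r = max(0, a+b−1) on (0.84, 0.81) = 0.65
NOT t AND (NOT s AND r) = max(0, a+b−1) on (0.49, 0.65) = 0.14

0.14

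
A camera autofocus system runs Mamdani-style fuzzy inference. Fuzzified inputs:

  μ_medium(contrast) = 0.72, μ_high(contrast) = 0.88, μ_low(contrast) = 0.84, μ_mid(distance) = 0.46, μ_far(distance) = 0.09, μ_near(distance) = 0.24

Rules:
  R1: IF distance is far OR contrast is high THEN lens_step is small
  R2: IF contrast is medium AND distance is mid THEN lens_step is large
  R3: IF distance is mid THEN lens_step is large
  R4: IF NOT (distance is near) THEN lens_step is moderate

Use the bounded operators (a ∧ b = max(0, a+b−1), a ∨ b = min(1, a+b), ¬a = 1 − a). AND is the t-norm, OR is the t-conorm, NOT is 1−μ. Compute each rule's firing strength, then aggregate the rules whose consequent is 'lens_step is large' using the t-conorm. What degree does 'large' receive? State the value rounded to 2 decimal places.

R1: far=0.09, high=0.88; OR[min(1, a+b)] → w = 0.97
R2: medium=0.72, mid=0.46; AND[max(0, a+b−1)] → w = 0.18
R3: mid=0.46 → w = 0.46
R4: ¬near=1−0.24=0.76 → w = 0.76
Rules with consequent 'large': {R2, R3} → strengths 0.18, 0.46
Aggregate via t-conorm [min(1, a+b)]: 0.64

0.64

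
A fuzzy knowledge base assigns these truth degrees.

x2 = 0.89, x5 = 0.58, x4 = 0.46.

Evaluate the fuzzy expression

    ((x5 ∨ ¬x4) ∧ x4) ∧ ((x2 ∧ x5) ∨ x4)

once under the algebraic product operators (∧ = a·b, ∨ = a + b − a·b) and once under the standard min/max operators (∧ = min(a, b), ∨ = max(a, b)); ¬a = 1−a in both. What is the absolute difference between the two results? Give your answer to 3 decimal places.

Under algebraic product:
  ¬x4 = 1 − 0.4600 = 0.5400
  x5 ∨ ¬x4 = a + b − a·b on (0.5800, 0.5400) = 0.8068
  (x5 ∨ ¬x4) ∧ x4 = a·b on (0.8068, 0.4600) = 0.3711
  x2 ∧ x5 = a·b on (0.8900, 0.5800) = 0.5162
  (x2 ∧ x5) ∨ x4 = a + b − a·b on (0.5162, 0.4600) = 0.7387
  ((x5 ∨ ¬x4) ∧ x4) ∧ ((x2 ∧ x5) ∨ x4) = a·b on (0.3711, 0.7387) = 0.2742
  → value = 0.2742
Under standard min/max:
  ¬x4 = 1 − 0.46 = 0.54
  x5 ∨ ¬x4 = max(a, b) on (0.58, 0.54) = 0.58
  (x5 ∨ ¬x4) ∧ x4 = min(a, b) on (0.58, 0.46) = 0.46
  x2 ∧ x5 = min(a, b) on (0.89, 0.58) = 0.58
  (x2 ∧ x5) ∨ x4 = max(a, b) on (0.58, 0.46) = 0.58
  ((x5 ∨ ¬x4) ∧ x4) ∧ ((x2 ∧ x5) ∨ x4) = min(a, b) on (0.46, 0.58) = 0.46
  → value = 0.4600
|0.2742 − 0.4600| = 0.186

0.186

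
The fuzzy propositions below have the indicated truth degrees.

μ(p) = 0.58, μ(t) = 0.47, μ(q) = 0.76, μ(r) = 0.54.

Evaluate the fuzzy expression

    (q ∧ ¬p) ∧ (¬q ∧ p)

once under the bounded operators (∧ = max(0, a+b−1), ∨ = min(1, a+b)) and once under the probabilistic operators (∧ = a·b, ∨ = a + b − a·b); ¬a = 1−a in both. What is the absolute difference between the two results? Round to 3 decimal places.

0.044

Under bounded:
  ¬p = 1 − 0.58 = 0.42
  q ∧ ¬p = max(0, a+b−1) on (0.76, 0.42) = 0.18
  ¬q = 1 − 0.76 = 0.24
  ¬q ∧ p = max(0, a+b−1) on (0.24, 0.58) = 0.00
  (q ∧ ¬p) ∧ (¬q ∧ p) = max(0, a+b−1) on (0.18, 0.00) = 0.00
  → value = 0.0000
Under probabilistic:
  ¬p = 1 − 0.5800 = 0.4200
  q ∧ ¬p = a·b on (0.7600, 0.4200) = 0.3192
  ¬q = 1 − 0.7600 = 0.2400
  ¬q ∧ p = a·b on (0.2400, 0.5800) = 0.1392
  (q ∧ ¬p) ∧ (¬q ∧ p) = a·b on (0.3192, 0.1392) = 0.0444
  → value = 0.0444
|0.0000 − 0.0444| = 0.044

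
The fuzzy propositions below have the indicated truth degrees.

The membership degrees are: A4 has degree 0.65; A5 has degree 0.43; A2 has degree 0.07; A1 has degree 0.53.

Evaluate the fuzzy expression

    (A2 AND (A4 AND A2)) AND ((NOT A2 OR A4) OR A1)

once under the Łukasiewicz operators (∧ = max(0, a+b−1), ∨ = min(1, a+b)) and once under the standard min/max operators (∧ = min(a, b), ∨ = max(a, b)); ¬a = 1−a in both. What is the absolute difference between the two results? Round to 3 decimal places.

Under Łukasiewicz:
  A4 AND A2 = max(0, a+b−1) on (0.65, 0.07) = 0.00
  A2 AND (A4 AND A2) = max(0, a+b−1) on (0.07, 0.00) = 0.00
  NOT A2 = 1 − 0.07 = 0.93
  NOT A2 OR A4 = min(1, a+b) on (0.93, 0.65) = 1.00
  (NOT A2 OR A4) OR A1 = min(1, a+b) on (1.00, 0.53) = 1.00
  (A2 AND (A4 AND A2)) AND ((NOT A2 OR A4) OR A1) = max(0, a+b−1) on (0.00, 1.00) = 0.00
  → value = 0.0000
Under standard min/max:
  A4 AND A2 = min(a, b) on (0.65, 0.07) = 0.07
  A2 AND (A4 AND A2) = min(a, b) on (0.07, 0.07) = 0.07
  NOT A2 = 1 − 0.07 = 0.93
  NOT A2 OR A4 = max(a, b) on (0.93, 0.65) = 0.93
  (NOT A2 OR A4) OR A1 = max(a, b) on (0.93, 0.53) = 0.93
  (A2 AND (A4 AND A2)) AND ((NOT A2 OR A4) OR A1) = min(a, b) on (0.07, 0.93) = 0.07
  → value = 0.0700
|0.0000 − 0.0700| = 0.070

0.070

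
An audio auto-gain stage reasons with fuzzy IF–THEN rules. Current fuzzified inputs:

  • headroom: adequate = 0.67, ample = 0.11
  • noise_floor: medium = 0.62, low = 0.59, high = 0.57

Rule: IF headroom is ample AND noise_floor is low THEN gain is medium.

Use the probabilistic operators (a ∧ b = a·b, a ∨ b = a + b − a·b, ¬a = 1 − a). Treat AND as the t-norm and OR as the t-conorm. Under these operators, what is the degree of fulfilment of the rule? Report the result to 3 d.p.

firing strength: ample=0.11, low=0.59; AND[a·b] → w = 0.0649

0.065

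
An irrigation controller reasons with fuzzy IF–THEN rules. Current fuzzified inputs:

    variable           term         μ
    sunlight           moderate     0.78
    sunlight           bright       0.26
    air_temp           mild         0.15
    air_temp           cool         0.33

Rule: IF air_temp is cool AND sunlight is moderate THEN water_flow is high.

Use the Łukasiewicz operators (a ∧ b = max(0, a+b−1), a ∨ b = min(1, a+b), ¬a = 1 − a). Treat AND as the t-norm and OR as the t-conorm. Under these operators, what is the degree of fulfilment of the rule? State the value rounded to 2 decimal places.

0.11

firing strength: cool=0.33, moderate=0.78; AND[max(0, a+b−1)] → w = 0.11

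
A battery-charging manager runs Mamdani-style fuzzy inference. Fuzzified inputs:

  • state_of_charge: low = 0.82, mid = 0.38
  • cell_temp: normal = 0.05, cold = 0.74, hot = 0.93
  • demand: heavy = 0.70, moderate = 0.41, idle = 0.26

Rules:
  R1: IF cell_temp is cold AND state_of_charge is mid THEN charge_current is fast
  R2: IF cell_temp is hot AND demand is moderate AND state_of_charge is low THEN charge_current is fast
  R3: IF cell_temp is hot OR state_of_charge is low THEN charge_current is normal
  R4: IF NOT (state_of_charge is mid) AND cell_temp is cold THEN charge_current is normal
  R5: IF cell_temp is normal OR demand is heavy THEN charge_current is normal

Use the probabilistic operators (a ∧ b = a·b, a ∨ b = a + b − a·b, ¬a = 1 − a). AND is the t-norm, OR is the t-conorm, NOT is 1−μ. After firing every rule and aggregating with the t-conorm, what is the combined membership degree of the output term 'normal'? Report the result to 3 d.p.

0.998

R1: cold=0.74, mid=0.38; AND[a·b] → w = 0.2812
R2: hot=0.93, moderate=0.41, low=0.82; AND[a·b] → w = 0.3127
R3: hot=0.93, low=0.82; OR[a + b − a·b] → w = 0.9874
R4: ¬mid=1−0.38=0.62, cold=0.74; AND[a·b] → w = 0.4588
R5: normal=0.05, heavy=0.70; OR[a + b − a·b] → w = 0.7150
Rules with consequent 'normal': {R3, R4, R5} → strengths 0.9874, 0.4588, 0.7150
Aggregate via t-conorm [a + b − a·b]: 0.9981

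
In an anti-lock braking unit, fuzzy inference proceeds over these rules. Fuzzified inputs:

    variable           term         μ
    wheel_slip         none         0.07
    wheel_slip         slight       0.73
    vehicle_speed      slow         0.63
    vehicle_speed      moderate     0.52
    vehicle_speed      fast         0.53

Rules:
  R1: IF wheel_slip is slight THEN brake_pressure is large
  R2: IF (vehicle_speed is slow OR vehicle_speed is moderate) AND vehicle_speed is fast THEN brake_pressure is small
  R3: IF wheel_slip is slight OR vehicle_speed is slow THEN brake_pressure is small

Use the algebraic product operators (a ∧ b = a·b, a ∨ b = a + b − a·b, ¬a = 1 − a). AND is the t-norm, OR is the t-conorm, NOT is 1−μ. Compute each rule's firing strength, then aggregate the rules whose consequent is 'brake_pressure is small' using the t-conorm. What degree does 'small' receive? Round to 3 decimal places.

R1: slight=0.73 → w = 0.7300
R2: (slow=0.63 OR moderate=0.52) = 0.8224; AND[a·b] with fast=0.53 → w = 0.4359
R3: slight=0.73, slow=0.63; OR[a + b − a·b] → w = 0.9001
Rules with consequent 'small': {R2, R3} → strengths 0.4359, 0.9001
Aggregate via t-conorm [a + b − a·b]: 0.9436

0.944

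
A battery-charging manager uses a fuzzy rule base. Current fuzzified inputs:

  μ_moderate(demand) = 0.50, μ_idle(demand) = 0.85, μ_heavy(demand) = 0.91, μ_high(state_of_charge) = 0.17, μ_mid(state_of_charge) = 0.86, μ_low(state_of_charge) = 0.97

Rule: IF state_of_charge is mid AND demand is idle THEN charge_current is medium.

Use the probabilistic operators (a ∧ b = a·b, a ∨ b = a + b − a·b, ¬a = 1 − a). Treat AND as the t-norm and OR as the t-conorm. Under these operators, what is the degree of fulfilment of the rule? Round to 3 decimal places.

0.731

firing strength: mid=0.86, idle=0.85; AND[a·b] → w = 0.7310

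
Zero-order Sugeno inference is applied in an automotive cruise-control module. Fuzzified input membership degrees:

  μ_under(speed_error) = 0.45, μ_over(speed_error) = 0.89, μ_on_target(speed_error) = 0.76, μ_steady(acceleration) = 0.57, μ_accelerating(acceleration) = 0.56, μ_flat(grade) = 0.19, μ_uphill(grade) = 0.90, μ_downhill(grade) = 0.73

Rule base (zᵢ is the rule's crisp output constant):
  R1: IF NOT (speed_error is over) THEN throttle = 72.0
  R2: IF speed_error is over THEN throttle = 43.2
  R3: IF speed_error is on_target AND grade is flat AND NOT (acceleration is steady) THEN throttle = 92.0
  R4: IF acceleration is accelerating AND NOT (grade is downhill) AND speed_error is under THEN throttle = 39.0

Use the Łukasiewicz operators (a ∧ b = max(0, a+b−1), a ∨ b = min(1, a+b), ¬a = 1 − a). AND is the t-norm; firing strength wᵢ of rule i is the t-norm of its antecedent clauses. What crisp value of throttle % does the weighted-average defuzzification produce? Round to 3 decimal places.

46.368

R1 (z=72.0): ¬over=1−0.89=0.11 → w = 0.11
R2 (z=43.2): over=0.89 → w = 0.89
R3 (z=92.0): on_target=0.76, flat=0.19, ¬steady=1−0.57=0.43; AND[max(0, a+b−1)] → w = 0.00
R4 (z=39.0): accelerating=0.56, ¬downhill=1−0.73=0.27, under=0.45; AND[max(0, a+b−1)] → w = 0.00
Weighted average = (0.11·72.0 + 0.89·43.2 + 0.00·92.0 + 0.00·39.0) / (0.11 + 0.89 + 0.00 + 0.00)
  = 46.3680 / 1.0000 = 46.368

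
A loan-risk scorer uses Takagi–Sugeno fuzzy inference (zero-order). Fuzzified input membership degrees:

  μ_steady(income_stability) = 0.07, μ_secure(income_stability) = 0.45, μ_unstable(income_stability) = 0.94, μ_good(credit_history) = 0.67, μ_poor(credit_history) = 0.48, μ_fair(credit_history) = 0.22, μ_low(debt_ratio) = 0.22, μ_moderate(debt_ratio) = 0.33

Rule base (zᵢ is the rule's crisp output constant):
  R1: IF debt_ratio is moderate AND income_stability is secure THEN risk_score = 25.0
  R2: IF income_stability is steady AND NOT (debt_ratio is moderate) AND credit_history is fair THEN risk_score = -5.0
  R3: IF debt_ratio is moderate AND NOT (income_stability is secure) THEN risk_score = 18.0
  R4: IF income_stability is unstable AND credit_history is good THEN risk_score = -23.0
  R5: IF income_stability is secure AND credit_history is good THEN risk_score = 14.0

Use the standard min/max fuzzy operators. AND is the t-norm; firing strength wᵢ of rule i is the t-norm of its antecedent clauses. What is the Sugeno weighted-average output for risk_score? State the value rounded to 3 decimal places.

R1 (z=25.0): moderate=0.33, secure=0.45; AND[min(a, b)] → w = 0.33
R2 (z=-5.0): steady=0.07, ¬moderate=1−0.33=0.67, fair=0.22; AND[min(a, b)] → w = 0.07
R3 (z=18.0): moderate=0.33, ¬secure=1−0.45=0.55; AND[min(a, b)] → w = 0.33
R4 (z=-23.0): unstable=0.94, good=0.67; AND[min(a, b)] → w = 0.67
R5 (z=14.0): secure=0.45, good=0.67; AND[min(a, b)] → w = 0.45
Weighted average = (0.33·25.0 + 0.07·-5.0 + 0.33·18.0 + 0.67·-23.0 + 0.45·14.0) / (0.33 + 0.07 + 0.33 + 0.67 + 0.45)
  = 4.7300 / 1.8500 = 2.557

2.557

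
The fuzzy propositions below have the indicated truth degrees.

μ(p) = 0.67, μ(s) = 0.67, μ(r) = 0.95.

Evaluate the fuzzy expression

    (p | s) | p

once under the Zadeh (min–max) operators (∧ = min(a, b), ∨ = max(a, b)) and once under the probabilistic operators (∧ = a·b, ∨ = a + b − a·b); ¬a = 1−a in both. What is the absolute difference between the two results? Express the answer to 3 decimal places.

0.294

Under Zadeh (min–max):
  p | s = max(a, b) on (0.67, 0.67) = 0.67
  (p | s) | p = max(a, b) on (0.67, 0.67) = 0.67
  → value = 0.6700
Under probabilistic:
  p | s = a + b − a·b on (0.6700, 0.6700) = 0.8911
  (p | s) | p = a + b − a·b on (0.8911, 0.6700) = 0.9641
  → value = 0.9641
|0.6700 − 0.9641| = 0.294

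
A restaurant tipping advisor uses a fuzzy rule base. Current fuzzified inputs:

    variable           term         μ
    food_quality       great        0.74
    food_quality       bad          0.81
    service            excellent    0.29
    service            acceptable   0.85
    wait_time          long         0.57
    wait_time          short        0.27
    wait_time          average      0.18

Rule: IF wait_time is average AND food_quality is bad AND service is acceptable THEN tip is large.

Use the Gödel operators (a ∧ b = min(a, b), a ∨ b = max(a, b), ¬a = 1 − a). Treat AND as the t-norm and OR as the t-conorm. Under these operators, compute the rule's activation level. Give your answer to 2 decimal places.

0.18

firing strength: average=0.18, bad=0.81, acceptable=0.85; AND[min(a, b)] → w = 0.18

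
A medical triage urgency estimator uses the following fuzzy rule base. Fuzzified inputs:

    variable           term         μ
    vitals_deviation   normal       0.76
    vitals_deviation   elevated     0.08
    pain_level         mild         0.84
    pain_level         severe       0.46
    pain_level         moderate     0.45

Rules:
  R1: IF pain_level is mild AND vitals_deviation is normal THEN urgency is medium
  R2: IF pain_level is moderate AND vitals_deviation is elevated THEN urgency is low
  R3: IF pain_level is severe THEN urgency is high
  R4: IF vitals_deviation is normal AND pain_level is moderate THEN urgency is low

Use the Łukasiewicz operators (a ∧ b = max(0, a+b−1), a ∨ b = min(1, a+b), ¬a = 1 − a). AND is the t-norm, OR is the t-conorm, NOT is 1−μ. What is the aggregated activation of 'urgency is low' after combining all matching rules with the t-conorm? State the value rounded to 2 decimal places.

R1: mild=0.84, normal=0.76; AND[max(0, a+b−1)] → w = 0.60
R2: moderate=0.45, elevated=0.08; AND[max(0, a+b−1)] → w = 0.00
R3: severe=0.46 → w = 0.46
R4: normal=0.76, moderate=0.45; AND[max(0, a+b−1)] → w = 0.21
Rules with consequent 'low': {R2, R4} → strengths 0.00, 0.21
Aggregate via t-conorm [min(1, a+b)]: 0.21

0.21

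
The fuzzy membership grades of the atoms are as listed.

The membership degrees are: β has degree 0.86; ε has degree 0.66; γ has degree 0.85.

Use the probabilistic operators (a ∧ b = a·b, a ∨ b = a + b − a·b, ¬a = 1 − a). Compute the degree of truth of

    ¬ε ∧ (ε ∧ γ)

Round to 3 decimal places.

¬ε = 1 − 0.6600 = 0.3400
ε ∧ γ = a·b on (0.6600, 0.8500) = 0.5610
¬ε ∧ (ε ∧ γ) = a·b on (0.3400, 0.5610) = 0.1907

0.191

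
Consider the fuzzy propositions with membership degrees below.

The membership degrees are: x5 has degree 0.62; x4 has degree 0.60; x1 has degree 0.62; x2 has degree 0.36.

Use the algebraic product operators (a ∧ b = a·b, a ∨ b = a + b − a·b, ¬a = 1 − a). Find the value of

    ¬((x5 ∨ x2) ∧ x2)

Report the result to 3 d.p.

x5 ∨ x2 = a + b − a·b on (0.6200, 0.3600) = 0.7568
(x5 ∨ x2) ∧ x2 = a·b on (0.7568, 0.3600) = 0.2724
¬((x5 ∨ x2) ∧ x2) = 1 − 0.2724 = 0.7276

0.728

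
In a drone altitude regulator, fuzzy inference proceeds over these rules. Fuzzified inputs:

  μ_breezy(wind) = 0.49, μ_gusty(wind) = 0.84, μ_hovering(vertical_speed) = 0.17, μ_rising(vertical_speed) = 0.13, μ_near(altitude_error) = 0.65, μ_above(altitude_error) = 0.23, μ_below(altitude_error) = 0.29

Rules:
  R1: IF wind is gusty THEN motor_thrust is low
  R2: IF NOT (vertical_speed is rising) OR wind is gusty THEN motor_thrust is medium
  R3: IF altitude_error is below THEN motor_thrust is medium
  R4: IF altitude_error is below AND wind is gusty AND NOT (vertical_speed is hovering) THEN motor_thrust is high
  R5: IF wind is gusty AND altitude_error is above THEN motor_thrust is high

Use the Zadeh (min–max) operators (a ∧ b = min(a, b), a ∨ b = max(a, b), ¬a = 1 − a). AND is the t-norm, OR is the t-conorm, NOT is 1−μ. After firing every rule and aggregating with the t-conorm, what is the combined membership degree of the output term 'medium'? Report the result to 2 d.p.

0.87

R1: gusty=0.84 → w = 0.84
R2: ¬rising=1−0.13=0.87, gusty=0.84; OR[max(a, b)] → w = 0.87
R3: below=0.29 → w = 0.29
R4: below=0.29, gusty=0.84, ¬hovering=1−0.17=0.83; AND[min(a, b)] → w = 0.29
R5: gusty=0.84, above=0.23; AND[min(a, b)] → w = 0.23
Rules with consequent 'medium': {R2, R3} → strengths 0.87, 0.29
Aggregate via t-conorm [max(a, b)]: 0.87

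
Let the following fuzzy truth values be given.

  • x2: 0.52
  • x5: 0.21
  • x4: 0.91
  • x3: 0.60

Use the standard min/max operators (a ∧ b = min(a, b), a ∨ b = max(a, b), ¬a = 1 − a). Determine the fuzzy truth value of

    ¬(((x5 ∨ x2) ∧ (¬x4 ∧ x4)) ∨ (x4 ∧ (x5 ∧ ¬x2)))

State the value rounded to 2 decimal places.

x5 ∨ x2 = max(a, b) on (0.21, 0.52) = 0.52
¬x4 = 1 − 0.91 = 0.09
¬x4 ∧ x4 = min(a, b) on (0.09, 0.91) = 0.09
(x5 ∨ x2) ∧ (¬x4 ∧ x4) = min(a, b) on (0.52, 0.09) = 0.09
¬x2 = 1 − 0.52 = 0.48
x5 ∧ ¬x2 = min(a, b) on (0.21, 0.48) = 0.21
x4 ∧ (x5 ∧ ¬x2) = min(a, b) on (0.91, 0.21) = 0.21
((x5 ∨ x2) ∧ (¬x4 ∧ x4)) ∨ (x4 ∧ (x5 ∧ ¬x2)) = max(a, b) on (0.09, 0.21) = 0.21
¬(((x5 ∨ x2) ∧ (¬x4 ∧ x4)) ∨ (x4 ∧ (x5 ∧ ¬x2))) = 1 − 0.21 = 0.79

0.79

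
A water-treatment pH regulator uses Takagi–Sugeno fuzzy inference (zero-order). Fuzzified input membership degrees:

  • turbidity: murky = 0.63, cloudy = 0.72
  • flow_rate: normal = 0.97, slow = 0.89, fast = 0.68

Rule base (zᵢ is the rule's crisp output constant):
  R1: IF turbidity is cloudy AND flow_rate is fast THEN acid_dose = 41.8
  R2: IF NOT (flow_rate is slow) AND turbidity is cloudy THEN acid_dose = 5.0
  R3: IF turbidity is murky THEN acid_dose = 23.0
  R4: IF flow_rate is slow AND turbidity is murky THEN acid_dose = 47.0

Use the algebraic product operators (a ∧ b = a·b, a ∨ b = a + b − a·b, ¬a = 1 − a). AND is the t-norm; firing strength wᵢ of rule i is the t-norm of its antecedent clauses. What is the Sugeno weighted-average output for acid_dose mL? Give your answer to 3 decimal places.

R1 (z=41.8): cloudy=0.72, fast=0.68; AND[a·b] → w = 0.4896
R2 (z=5.0): ¬slow=1−0.89=0.11, cloudy=0.72; AND[a·b] → w = 0.0792
R3 (z=23.0): murky=0.63 → w = 0.6300
R4 (z=47.0): slow=0.89, murky=0.63; AND[a·b] → w = 0.5607
Weighted average = (0.4896·41.8 + 0.0792·5.0 + 0.6300·23.0 + 0.5607·47.0) / (0.4896 + 0.0792 + 0.6300 + 0.5607)
  = 61.7042 / 1.7595 = 35.069

35.069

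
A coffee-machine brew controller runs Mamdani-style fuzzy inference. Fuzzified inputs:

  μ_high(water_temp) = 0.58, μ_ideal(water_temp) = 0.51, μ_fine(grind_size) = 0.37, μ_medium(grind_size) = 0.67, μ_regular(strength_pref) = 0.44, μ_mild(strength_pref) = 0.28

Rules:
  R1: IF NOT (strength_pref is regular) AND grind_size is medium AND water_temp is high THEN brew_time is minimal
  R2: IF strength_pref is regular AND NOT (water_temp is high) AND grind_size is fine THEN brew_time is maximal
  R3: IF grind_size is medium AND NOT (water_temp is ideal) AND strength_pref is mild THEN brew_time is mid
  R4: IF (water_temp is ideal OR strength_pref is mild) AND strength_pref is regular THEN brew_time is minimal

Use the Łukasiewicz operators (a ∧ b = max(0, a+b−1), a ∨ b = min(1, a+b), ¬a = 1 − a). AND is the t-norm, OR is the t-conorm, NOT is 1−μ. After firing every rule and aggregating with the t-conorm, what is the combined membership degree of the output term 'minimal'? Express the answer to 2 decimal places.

R1: ¬regular=1−0.44=0.56, medium=0.67, high=0.58; AND[max(0, a+b−1)] → w = 0.00
R2: regular=0.44, ¬high=1−0.58=0.42, fine=0.37; AND[max(0, a+b−1)] → w = 0.00
R3: medium=0.67, ¬ideal=1−0.51=0.49, mild=0.28; AND[max(0, a+b−1)] → w = 0.00
R4: (ideal=0.51 OR mild=0.28) = 0.79; AND[max(0, a+b−1)] with regular=0.44 → w = 0.23
Rules with consequent 'minimal': {R1, R4} → strengths 0.00, 0.23
Aggregate via t-conorm [min(1, a+b)]: 0.23

0.23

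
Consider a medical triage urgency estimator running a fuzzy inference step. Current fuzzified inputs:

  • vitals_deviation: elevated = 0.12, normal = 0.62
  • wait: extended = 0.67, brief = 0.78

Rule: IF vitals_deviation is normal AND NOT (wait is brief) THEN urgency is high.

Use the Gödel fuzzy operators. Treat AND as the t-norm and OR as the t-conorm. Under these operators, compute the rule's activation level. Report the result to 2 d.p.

0.22

firing strength: normal=0.62, ¬brief=1−0.78=0.22; AND[min(a, b)] → w = 0.22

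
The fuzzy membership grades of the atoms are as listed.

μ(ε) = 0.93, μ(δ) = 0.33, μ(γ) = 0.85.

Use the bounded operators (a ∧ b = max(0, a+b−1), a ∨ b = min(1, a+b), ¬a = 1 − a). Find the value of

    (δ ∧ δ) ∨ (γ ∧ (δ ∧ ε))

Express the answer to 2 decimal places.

δ ∧ δ = max(0, a+b−1) on (0.33, 0.33) = 0.00
δ ∧ ε = max(0, a+b−1) on (0.33, 0.93) = 0.26
γ ∧ (δ ∧ ε) = max(0, a+b−1) on (0.85, 0.26) = 0.11
(δ ∧ δ) ∨ (γ ∧ (δ ∧ ε)) = min(1, a+b) on (0.00, 0.11) = 0.11

0.11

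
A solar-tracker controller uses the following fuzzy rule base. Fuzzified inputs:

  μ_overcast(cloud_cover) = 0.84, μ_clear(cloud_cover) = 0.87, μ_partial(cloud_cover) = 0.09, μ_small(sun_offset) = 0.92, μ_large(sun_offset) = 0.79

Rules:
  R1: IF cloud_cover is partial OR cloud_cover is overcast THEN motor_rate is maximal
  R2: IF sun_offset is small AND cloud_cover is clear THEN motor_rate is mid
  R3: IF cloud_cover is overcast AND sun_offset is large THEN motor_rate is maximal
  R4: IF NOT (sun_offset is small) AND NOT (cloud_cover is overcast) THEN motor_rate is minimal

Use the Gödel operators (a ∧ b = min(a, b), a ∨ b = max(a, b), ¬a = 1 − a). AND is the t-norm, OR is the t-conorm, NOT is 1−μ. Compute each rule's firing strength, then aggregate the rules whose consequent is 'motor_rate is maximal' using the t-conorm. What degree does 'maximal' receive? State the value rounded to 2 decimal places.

R1: partial=0.09, overcast=0.84; OR[max(a, b)] → w = 0.84
R2: small=0.92, clear=0.87; AND[min(a, b)] → w = 0.87
R3: overcast=0.84, large=0.79; AND[min(a, b)] → w = 0.79
R4: ¬small=1−0.92=0.08, ¬overcast=1−0.84=0.16; AND[min(a, b)] → w = 0.08
Rules with consequent 'maximal': {R1, R3} → strengths 0.84, 0.79
Aggregate via t-conorm [max(a, b)]: 0.84

0.84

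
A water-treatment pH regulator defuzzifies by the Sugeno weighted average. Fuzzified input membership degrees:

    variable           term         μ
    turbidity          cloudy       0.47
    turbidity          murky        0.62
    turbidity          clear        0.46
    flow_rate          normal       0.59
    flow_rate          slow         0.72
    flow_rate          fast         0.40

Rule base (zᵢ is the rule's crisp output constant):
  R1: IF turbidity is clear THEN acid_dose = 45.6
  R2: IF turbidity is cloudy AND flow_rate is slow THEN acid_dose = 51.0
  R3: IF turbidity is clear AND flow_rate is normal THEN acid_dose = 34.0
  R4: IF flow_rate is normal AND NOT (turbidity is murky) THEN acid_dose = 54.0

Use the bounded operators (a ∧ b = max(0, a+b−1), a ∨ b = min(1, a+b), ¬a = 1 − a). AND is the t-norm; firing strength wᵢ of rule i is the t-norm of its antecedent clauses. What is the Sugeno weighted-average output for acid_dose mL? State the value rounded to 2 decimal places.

R1 (z=45.6): clear=0.46 → w = 0.46
R2 (z=51.0): cloudy=0.47, slow=0.72; AND[max(0, a+b−1)] → w = 0.19
R3 (z=34.0): clear=0.46, normal=0.59; AND[max(0, a+b−1)] → w = 0.05
R4 (z=54.0): normal=0.59, ¬murky=1−0.62=0.38; AND[max(0, a+b−1)] → w = 0.00
Weighted average = (0.46·45.6 + 0.19·51.0 + 0.05·34.0 + 0.00·54.0) / (0.46 + 0.19 + 0.05 + 0.00)
  = 32.3660 / 0.7000 = 46.24

46.24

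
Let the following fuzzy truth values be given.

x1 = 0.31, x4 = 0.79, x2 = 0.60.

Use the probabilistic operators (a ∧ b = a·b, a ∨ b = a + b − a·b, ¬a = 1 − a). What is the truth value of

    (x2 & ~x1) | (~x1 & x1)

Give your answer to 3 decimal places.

~x1 = 1 − 0.3100 = 0.6900
x2 & ~x1 = a·b on (0.6000, 0.6900) = 0.4140
~x1 = 1 − 0.3100 = 0.6900
~x1 & x1 = a·b on (0.6900, 0.3100) = 0.2139
(x2 & ~x1) | (~x1 & x1) = a + b − a·b on (0.4140, 0.2139) = 0.5393

0.539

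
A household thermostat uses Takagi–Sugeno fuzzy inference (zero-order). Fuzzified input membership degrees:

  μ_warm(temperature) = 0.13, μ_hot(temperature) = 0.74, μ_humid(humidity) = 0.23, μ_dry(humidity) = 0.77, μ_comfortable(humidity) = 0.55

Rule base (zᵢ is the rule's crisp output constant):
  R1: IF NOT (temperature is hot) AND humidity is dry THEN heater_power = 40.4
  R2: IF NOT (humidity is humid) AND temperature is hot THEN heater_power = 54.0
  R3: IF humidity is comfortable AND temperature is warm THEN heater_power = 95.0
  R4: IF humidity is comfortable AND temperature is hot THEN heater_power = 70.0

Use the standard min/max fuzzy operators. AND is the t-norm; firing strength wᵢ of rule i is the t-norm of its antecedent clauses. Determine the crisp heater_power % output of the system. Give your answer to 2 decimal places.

R1 (z=40.4): ¬hot=1−0.74=0.26, dry=0.77; AND[min(a, b)] → w = 0.26
R2 (z=54.0): ¬humid=1−0.23=0.77, hot=0.74; AND[min(a, b)] → w = 0.74
R3 (z=95.0): comfortable=0.55, warm=0.13; AND[min(a, b)] → w = 0.13
R4 (z=70.0): comfortable=0.55, hot=0.74; AND[min(a, b)] → w = 0.55
Weighted average = (0.26·40.4 + 0.74·54.0 + 0.13·95.0 + 0.55·70.0) / (0.26 + 0.74 + 0.13 + 0.55)
  = 101.3140 / 1.6800 = 60.31

60.31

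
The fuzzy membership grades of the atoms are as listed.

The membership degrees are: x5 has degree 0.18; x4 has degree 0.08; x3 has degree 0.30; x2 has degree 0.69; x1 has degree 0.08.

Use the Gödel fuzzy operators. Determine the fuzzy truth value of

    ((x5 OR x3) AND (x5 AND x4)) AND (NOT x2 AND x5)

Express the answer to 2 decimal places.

x5 OR x3 = max(a, b) on (0.18, 0.30) = 0.30
x5 AND x4 = min(a, b) on (0.18, 0.08) = 0.08
(x5 OR x3) AND (x5 AND x4) = min(a, b) on (0.30, 0.08) = 0.08
NOT x2 = 1 − 0.69 = 0.31
NOT x2 AND x5 = min(a, b) on (0.31, 0.18) = 0.18
((x5 OR x3) AND (x5 AND x4)) AND (NOT x2 AND x5) = min(a, b) on (0.08, 0.18) = 0.08

0.08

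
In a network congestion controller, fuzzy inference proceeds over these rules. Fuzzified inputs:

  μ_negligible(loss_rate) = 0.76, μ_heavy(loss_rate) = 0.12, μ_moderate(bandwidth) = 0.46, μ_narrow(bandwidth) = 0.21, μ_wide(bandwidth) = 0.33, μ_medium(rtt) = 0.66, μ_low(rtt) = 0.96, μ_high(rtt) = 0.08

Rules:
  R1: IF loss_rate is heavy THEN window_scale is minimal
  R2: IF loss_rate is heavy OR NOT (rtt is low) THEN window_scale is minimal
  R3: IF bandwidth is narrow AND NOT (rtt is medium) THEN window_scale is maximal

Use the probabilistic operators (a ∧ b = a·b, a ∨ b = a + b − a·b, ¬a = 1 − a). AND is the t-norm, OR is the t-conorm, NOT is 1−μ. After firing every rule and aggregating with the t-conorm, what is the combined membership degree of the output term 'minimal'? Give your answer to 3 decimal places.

R1: heavy=0.12 → w = 0.1200
R2: heavy=0.12, ¬low=1−0.96=0.04; OR[a + b − a·b] → w = 0.1552
R3: narrow=0.21, ¬medium=1−0.66=0.34; AND[a·b] → w = 0.0714
Rules with consequent 'minimal': {R1, R2} → strengths 0.1200, 0.1552
Aggregate via t-conorm [a + b − a·b]: 0.2566

0.257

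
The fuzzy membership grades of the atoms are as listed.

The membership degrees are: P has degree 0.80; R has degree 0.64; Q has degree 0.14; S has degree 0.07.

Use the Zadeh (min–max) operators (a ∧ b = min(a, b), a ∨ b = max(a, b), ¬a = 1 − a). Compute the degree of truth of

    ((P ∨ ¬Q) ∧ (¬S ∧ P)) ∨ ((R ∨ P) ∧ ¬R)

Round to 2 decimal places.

0.80

¬Q = 1 − 0.14 = 0.86
P ∨ ¬Q = max(a, b) on (0.80, 0.86) = 0.86
¬S = 1 − 0.07 = 0.93
¬S ∧ P = min(a, b) on (0.93, 0.80) = 0.80
(P ∨ ¬Q) ∧ (¬S ∧ P) = min(a, b) on (0.86, 0.80) = 0.80
R ∨ P = max(a, b) on (0.64, 0.80) = 0.80
¬R = 1 − 0.64 = 0.36
(R ∨ P) ∧ ¬R = min(a, b) on (0.80, 0.36) = 0.36
((P ∨ ¬Q) ∧ (¬S ∧ P)) ∨ ((R ∨ P) ∧ ¬R) = max(a, b) on (0.80, 0.36) = 0.80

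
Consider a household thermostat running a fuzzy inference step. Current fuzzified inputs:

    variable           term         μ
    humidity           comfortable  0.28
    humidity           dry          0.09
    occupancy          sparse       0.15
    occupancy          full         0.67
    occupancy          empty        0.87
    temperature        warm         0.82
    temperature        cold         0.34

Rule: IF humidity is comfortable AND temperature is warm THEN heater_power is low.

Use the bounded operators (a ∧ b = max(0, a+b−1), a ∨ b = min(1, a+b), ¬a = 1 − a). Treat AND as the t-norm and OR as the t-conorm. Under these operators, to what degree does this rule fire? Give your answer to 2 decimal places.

0.10

firing strength: comfortable=0.28, warm=0.82; AND[max(0, a+b−1)] → w = 0.10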